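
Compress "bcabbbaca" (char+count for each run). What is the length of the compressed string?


Input: bcabbbaca
Runs:
  'b' x 1 => "b1"
  'c' x 1 => "c1"
  'a' x 1 => "a1"
  'b' x 3 => "b3"
  'a' x 1 => "a1"
  'c' x 1 => "c1"
  'a' x 1 => "a1"
Compressed: "b1c1a1b3a1c1a1"
Compressed length: 14

14


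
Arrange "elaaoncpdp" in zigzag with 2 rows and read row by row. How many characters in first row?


Zigzag "elaaoncpdp" into 2 rows:
Placing characters:
  'e' => row 0
  'l' => row 1
  'a' => row 0
  'a' => row 1
  'o' => row 0
  'n' => row 1
  'c' => row 0
  'p' => row 1
  'd' => row 0
  'p' => row 1
Rows:
  Row 0: "eaocd"
  Row 1: "lanpp"
First row length: 5

5


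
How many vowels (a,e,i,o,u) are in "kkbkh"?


Input: kkbkh
Checking each character:
  'k' at position 0: consonant
  'k' at position 1: consonant
  'b' at position 2: consonant
  'k' at position 3: consonant
  'h' at position 4: consonant
Total vowels: 0

0


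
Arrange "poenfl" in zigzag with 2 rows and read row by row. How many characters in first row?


Zigzag "poenfl" into 2 rows:
Placing characters:
  'p' => row 0
  'o' => row 1
  'e' => row 0
  'n' => row 1
  'f' => row 0
  'l' => row 1
Rows:
  Row 0: "pef"
  Row 1: "onl"
First row length: 3

3


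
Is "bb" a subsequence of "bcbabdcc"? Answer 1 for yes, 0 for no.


Check if "bb" is a subsequence of "bcbabdcc"
Greedy scan:
  Position 0 ('b'): matches sub[0] = 'b'
  Position 1 ('c'): no match needed
  Position 2 ('b'): matches sub[1] = 'b'
  Position 3 ('a'): no match needed
  Position 4 ('b'): no match needed
  Position 5 ('d'): no match needed
  Position 6 ('c'): no match needed
  Position 7 ('c'): no match needed
All 2 characters matched => is a subsequence

1


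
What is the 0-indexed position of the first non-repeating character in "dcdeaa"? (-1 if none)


Input: dcdeaa
Character frequencies:
  'a': 2
  'c': 1
  'd': 2
  'e': 1
Scanning left to right for freq == 1:
  Position 0 ('d'): freq=2, skip
  Position 1 ('c'): unique! => answer = 1

1


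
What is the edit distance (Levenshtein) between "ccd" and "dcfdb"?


Computing edit distance: "ccd" -> "dcfdb"
DP table:
           d    c    f    d    b
      0    1    2    3    4    5
  c   1    1    1    2    3    4
  c   2    2    1    2    3    4
  d   3    2    2    2    2    3
Edit distance = dp[3][5] = 3

3


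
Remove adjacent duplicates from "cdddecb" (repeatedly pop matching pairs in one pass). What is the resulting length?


Input: cdddecb
Stack-based adjacent duplicate removal:
  Read 'c': push. Stack: c
  Read 'd': push. Stack: cd
  Read 'd': matches stack top 'd' => pop. Stack: c
  Read 'd': push. Stack: cd
  Read 'e': push. Stack: cde
  Read 'c': push. Stack: cdec
  Read 'b': push. Stack: cdecb
Final stack: "cdecb" (length 5)

5


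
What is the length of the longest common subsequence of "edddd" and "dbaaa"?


LCS of "edddd" and "dbaaa"
DP table:
           d    b    a    a    a
      0    0    0    0    0    0
  e   0    0    0    0    0    0
  d   0    1    1    1    1    1
  d   0    1    1    1    1    1
  d   0    1    1    1    1    1
  d   0    1    1    1    1    1
LCS length = dp[5][5] = 1

1


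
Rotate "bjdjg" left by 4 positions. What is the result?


Input: "bjdjg", rotate left by 4
First 4 characters: "bjdj"
Remaining characters: "g"
Concatenate remaining + first: "g" + "bjdj" = "gbjdj"

gbjdj


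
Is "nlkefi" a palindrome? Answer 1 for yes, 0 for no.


Input: nlkefi
Reversed: ifekln
  Compare pos 0 ('n') with pos 5 ('i'): MISMATCH
  Compare pos 1 ('l') with pos 4 ('f'): MISMATCH
  Compare pos 2 ('k') with pos 3 ('e'): MISMATCH
Result: not a palindrome

0


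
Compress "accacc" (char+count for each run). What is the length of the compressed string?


Input: accacc
Runs:
  'a' x 1 => "a1"
  'c' x 2 => "c2"
  'a' x 1 => "a1"
  'c' x 2 => "c2"
Compressed: "a1c2a1c2"
Compressed length: 8

8


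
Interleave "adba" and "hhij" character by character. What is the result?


Interleaving "adba" and "hhij":
  Position 0: 'a' from first, 'h' from second => "ah"
  Position 1: 'd' from first, 'h' from second => "dh"
  Position 2: 'b' from first, 'i' from second => "bi"
  Position 3: 'a' from first, 'j' from second => "aj"
Result: ahdhbiaj

ahdhbiaj


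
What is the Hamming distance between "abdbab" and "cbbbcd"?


Comparing "abdbab" and "cbbbcd" position by position:
  Position 0: 'a' vs 'c' => differ
  Position 1: 'b' vs 'b' => same
  Position 2: 'd' vs 'b' => differ
  Position 3: 'b' vs 'b' => same
  Position 4: 'a' vs 'c' => differ
  Position 5: 'b' vs 'd' => differ
Total differences (Hamming distance): 4

4


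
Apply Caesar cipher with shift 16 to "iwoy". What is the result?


Caesar cipher: shift "iwoy" by 16
  'i' (pos 8) + 16 = pos 24 = 'y'
  'w' (pos 22) + 16 = pos 12 = 'm'
  'o' (pos 14) + 16 = pos 4 = 'e'
  'y' (pos 24) + 16 = pos 14 = 'o'
Result: ymeo

ymeo


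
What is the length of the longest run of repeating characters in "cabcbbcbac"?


Input: "cabcbbcbac"
Scanning for longest run:
  Position 1 ('a'): new char, reset run to 1
  Position 2 ('b'): new char, reset run to 1
  Position 3 ('c'): new char, reset run to 1
  Position 4 ('b'): new char, reset run to 1
  Position 5 ('b'): continues run of 'b', length=2
  Position 6 ('c'): new char, reset run to 1
  Position 7 ('b'): new char, reset run to 1
  Position 8 ('a'): new char, reset run to 1
  Position 9 ('c'): new char, reset run to 1
Longest run: 'b' with length 2

2


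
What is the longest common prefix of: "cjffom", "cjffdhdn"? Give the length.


Words: cjffom, cjffdhdn
  Position 0: all 'c' => match
  Position 1: all 'j' => match
  Position 2: all 'f' => match
  Position 3: all 'f' => match
  Position 4: ('o', 'd') => mismatch, stop
LCP = "cjff" (length 4)

4


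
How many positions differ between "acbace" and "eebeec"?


Comparing "acbace" and "eebeec" position by position:
  Position 0: 'a' vs 'e' => DIFFER
  Position 1: 'c' vs 'e' => DIFFER
  Position 2: 'b' vs 'b' => same
  Position 3: 'a' vs 'e' => DIFFER
  Position 4: 'c' vs 'e' => DIFFER
  Position 5: 'e' vs 'c' => DIFFER
Positions that differ: 5

5


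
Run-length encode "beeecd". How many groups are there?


Input: beeecd
Scanning for consecutive runs:
  Group 1: 'b' x 1 (positions 0-0)
  Group 2: 'e' x 3 (positions 1-3)
  Group 3: 'c' x 1 (positions 4-4)
  Group 4: 'd' x 1 (positions 5-5)
Total groups: 4

4


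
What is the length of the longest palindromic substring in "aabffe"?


Input: "aabffe"
Checking substrings for palindromes:
  [0:2] "aa" (len 2) => palindrome
  [3:5] "ff" (len 2) => palindrome
Longest palindromic substring: "aa" with length 2

2


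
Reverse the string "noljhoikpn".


Input: noljhoikpn
Reading characters right to left:
  Position 9: 'n'
  Position 8: 'p'
  Position 7: 'k'
  Position 6: 'i'
  Position 5: 'o'
  Position 4: 'h'
  Position 3: 'j'
  Position 2: 'l'
  Position 1: 'o'
  Position 0: 'n'
Reversed: npkiohjlon

npkiohjlon


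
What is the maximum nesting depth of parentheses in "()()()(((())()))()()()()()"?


Input: "()()()(((())()))()()()()()"
Tracking depth:
  Position 0 '(': depth becomes 1
  Position 1 ')': depth becomes 0
  Position 2 '(': depth becomes 1
  Position 3 ')': depth becomes 0
  Position 4 '(': depth becomes 1
  Position 5 ')': depth becomes 0
  Position 6 '(': depth becomes 1
  Position 7 '(': depth becomes 2
  Position 8 '(': depth becomes 3
  Position 9 '(': depth becomes 4
  Position 10 ')': depth becomes 3
  Position 11 ')': depth becomes 2
  Position 12 '(': depth becomes 3
  Position 13 ')': depth becomes 2
  Position 14 ')': depth becomes 1
  Position 15 ')': depth becomes 0
  Position 16 '(': depth becomes 1
  Position 17 ')': depth becomes 0
  Position 18 '(': depth becomes 1
  Position 19 ')': depth becomes 0
  Position 20 '(': depth becomes 1
  Position 21 ')': depth becomes 0
  Position 22 '(': depth becomes 1
  Position 23 ')': depth becomes 0
  Position 24 '(': depth becomes 1
  Position 25 ')': depth becomes 0
Maximum depth reached: 4

4


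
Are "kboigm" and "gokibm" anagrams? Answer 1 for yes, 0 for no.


Strings: "kboigm", "gokibm"
Sorted first:  bgikmo
Sorted second: bgikmo
Sorted forms match => anagrams

1


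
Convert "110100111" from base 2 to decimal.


Input: "110100111" in base 2
Positional expansion:
  Digit '1' (value 1) x 2^8 = 256
  Digit '1' (value 1) x 2^7 = 128
  Digit '0' (value 0) x 2^6 = 0
  Digit '1' (value 1) x 2^5 = 32
  Digit '0' (value 0) x 2^4 = 0
  Digit '0' (value 0) x 2^3 = 0
  Digit '1' (value 1) x 2^2 = 4
  Digit '1' (value 1) x 2^1 = 2
  Digit '1' (value 1) x 2^0 = 1
Sum = 423

423


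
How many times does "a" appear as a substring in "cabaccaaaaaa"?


Searching for "a" in "cabaccaaaaaa"
Scanning each position:
  Position 0: "c" => no
  Position 1: "a" => MATCH
  Position 2: "b" => no
  Position 3: "a" => MATCH
  Position 4: "c" => no
  Position 5: "c" => no
  Position 6: "a" => MATCH
  Position 7: "a" => MATCH
  Position 8: "a" => MATCH
  Position 9: "a" => MATCH
  Position 10: "a" => MATCH
  Position 11: "a" => MATCH
Total occurrences: 8

8


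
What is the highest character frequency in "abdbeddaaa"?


Input: abdbeddaaa
Character counts:
  'a': 4
  'b': 2
  'd': 3
  'e': 1
Maximum frequency: 4

4


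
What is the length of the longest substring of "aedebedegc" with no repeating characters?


Input: "aedebedegc"
Sliding window (track last position of each char):
  Position 0 ('a'): window [0,0] length 1 -- new best
  Position 1 ('e'): window [0,1] length 2 -- new best
  Position 2 ('d'): window [0,2] length 3 -- new best
  Position 3 ('e'): repeat (last at 1), move window start to 2
  Position 3 ('e'): window [2,3] length 2
  Position 4 ('b'): window [2,4] length 3
  Position 5 ('e'): repeat (last at 3), move window start to 4
  Position 5 ('e'): window [4,5] length 2
  Position 6 ('d'): window [4,6] length 3
  Position 7 ('e'): repeat (last at 5), move window start to 6
  Position 7 ('e'): window [6,7] length 2
  Position 8 ('g'): window [6,8] length 3
  Position 9 ('c'): window [6,9] length 4 -- new best
Longest substring with no repeats: "degc" with length 4

4


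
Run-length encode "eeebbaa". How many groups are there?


Input: eeebbaa
Scanning for consecutive runs:
  Group 1: 'e' x 3 (positions 0-2)
  Group 2: 'b' x 2 (positions 3-4)
  Group 3: 'a' x 2 (positions 5-6)
Total groups: 3

3


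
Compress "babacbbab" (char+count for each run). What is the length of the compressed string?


Input: babacbbab
Runs:
  'b' x 1 => "b1"
  'a' x 1 => "a1"
  'b' x 1 => "b1"
  'a' x 1 => "a1"
  'c' x 1 => "c1"
  'b' x 2 => "b2"
  'a' x 1 => "a1"
  'b' x 1 => "b1"
Compressed: "b1a1b1a1c1b2a1b1"
Compressed length: 16

16


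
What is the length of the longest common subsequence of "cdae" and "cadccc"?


LCS of "cdae" and "cadccc"
DP table:
           c    a    d    c    c    c
      0    0    0    0    0    0    0
  c   0    1    1    1    1    1    1
  d   0    1    1    2    2    2    2
  a   0    1    2    2    2    2    2
  e   0    1    2    2    2    2    2
LCS length = dp[4][6] = 2

2


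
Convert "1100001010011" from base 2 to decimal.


Input: "1100001010011" in base 2
Positional expansion:
  Digit '1' (value 1) x 2^12 = 4096
  Digit '1' (value 1) x 2^11 = 2048
  Digit '0' (value 0) x 2^10 = 0
  Digit '0' (value 0) x 2^9 = 0
  Digit '0' (value 0) x 2^8 = 0
  Digit '0' (value 0) x 2^7 = 0
  Digit '1' (value 1) x 2^6 = 64
  Digit '0' (value 0) x 2^5 = 0
  Digit '1' (value 1) x 2^4 = 16
  Digit '0' (value 0) x 2^3 = 0
  Digit '0' (value 0) x 2^2 = 0
  Digit '1' (value 1) x 2^1 = 2
  Digit '1' (value 1) x 2^0 = 1
Sum = 6227

6227


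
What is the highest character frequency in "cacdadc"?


Input: cacdadc
Character counts:
  'a': 2
  'c': 3
  'd': 2
Maximum frequency: 3

3


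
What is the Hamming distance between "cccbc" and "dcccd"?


Comparing "cccbc" and "dcccd" position by position:
  Position 0: 'c' vs 'd' => differ
  Position 1: 'c' vs 'c' => same
  Position 2: 'c' vs 'c' => same
  Position 3: 'b' vs 'c' => differ
  Position 4: 'c' vs 'd' => differ
Total differences (Hamming distance): 3

3


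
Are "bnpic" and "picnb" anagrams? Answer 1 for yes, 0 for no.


Strings: "bnpic", "picnb"
Sorted first:  bcinp
Sorted second: bcinp
Sorted forms match => anagrams

1


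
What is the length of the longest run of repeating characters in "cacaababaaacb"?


Input: "cacaababaaacb"
Scanning for longest run:
  Position 1 ('a'): new char, reset run to 1
  Position 2 ('c'): new char, reset run to 1
  Position 3 ('a'): new char, reset run to 1
  Position 4 ('a'): continues run of 'a', length=2
  Position 5 ('b'): new char, reset run to 1
  Position 6 ('a'): new char, reset run to 1
  Position 7 ('b'): new char, reset run to 1
  Position 8 ('a'): new char, reset run to 1
  Position 9 ('a'): continues run of 'a', length=2
  Position 10 ('a'): continues run of 'a', length=3
  Position 11 ('c'): new char, reset run to 1
  Position 12 ('b'): new char, reset run to 1
Longest run: 'a' with length 3

3


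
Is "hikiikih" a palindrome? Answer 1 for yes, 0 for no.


Input: hikiikih
Reversed: hikiikih
  Compare pos 0 ('h') with pos 7 ('h'): match
  Compare pos 1 ('i') with pos 6 ('i'): match
  Compare pos 2 ('k') with pos 5 ('k'): match
  Compare pos 3 ('i') with pos 4 ('i'): match
Result: palindrome

1


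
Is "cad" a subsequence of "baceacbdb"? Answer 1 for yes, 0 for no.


Check if "cad" is a subsequence of "baceacbdb"
Greedy scan:
  Position 0 ('b'): no match needed
  Position 1 ('a'): no match needed
  Position 2 ('c'): matches sub[0] = 'c'
  Position 3 ('e'): no match needed
  Position 4 ('a'): matches sub[1] = 'a'
  Position 5 ('c'): no match needed
  Position 6 ('b'): no match needed
  Position 7 ('d'): matches sub[2] = 'd'
  Position 8 ('b'): no match needed
All 3 characters matched => is a subsequence

1


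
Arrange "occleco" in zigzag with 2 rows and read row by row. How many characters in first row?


Zigzag "occleco" into 2 rows:
Placing characters:
  'o' => row 0
  'c' => row 1
  'c' => row 0
  'l' => row 1
  'e' => row 0
  'c' => row 1
  'o' => row 0
Rows:
  Row 0: "oceo"
  Row 1: "clc"
First row length: 4

4


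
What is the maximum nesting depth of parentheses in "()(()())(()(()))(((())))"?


Input: "()(()())(()(()))(((())))"
Tracking depth:
  Position 0 '(': depth becomes 1
  Position 1 ')': depth becomes 0
  Position 2 '(': depth becomes 1
  Position 3 '(': depth becomes 2
  Position 4 ')': depth becomes 1
  Position 5 '(': depth becomes 2
  Position 6 ')': depth becomes 1
  Position 7 ')': depth becomes 0
  Position 8 '(': depth becomes 1
  Position 9 '(': depth becomes 2
  Position 10 ')': depth becomes 1
  Position 11 '(': depth becomes 2
  Position 12 '(': depth becomes 3
  Position 13 ')': depth becomes 2
  Position 14 ')': depth becomes 1
  Position 15 ')': depth becomes 0
  Position 16 '(': depth becomes 1
  Position 17 '(': depth becomes 2
  Position 18 '(': depth becomes 3
  Position 19 '(': depth becomes 4
  Position 20 ')': depth becomes 3
  Position 21 ')': depth becomes 2
  Position 22 ')': depth becomes 1
  Position 23 ')': depth becomes 0
Maximum depth reached: 4

4


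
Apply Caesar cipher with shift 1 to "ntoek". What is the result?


Caesar cipher: shift "ntoek" by 1
  'n' (pos 13) + 1 = pos 14 = 'o'
  't' (pos 19) + 1 = pos 20 = 'u'
  'o' (pos 14) + 1 = pos 15 = 'p'
  'e' (pos 4) + 1 = pos 5 = 'f'
  'k' (pos 10) + 1 = pos 11 = 'l'
Result: oupfl

oupfl


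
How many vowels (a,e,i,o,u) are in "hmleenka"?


Input: hmleenka
Checking each character:
  'h' at position 0: consonant
  'm' at position 1: consonant
  'l' at position 2: consonant
  'e' at position 3: vowel (running total: 1)
  'e' at position 4: vowel (running total: 2)
  'n' at position 5: consonant
  'k' at position 6: consonant
  'a' at position 7: vowel (running total: 3)
Total vowels: 3

3


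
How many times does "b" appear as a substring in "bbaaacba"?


Searching for "b" in "bbaaacba"
Scanning each position:
  Position 0: "b" => MATCH
  Position 1: "b" => MATCH
  Position 2: "a" => no
  Position 3: "a" => no
  Position 4: "a" => no
  Position 5: "c" => no
  Position 6: "b" => MATCH
  Position 7: "a" => no
Total occurrences: 3

3


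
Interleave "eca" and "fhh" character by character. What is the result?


Interleaving "eca" and "fhh":
  Position 0: 'e' from first, 'f' from second => "ef"
  Position 1: 'c' from first, 'h' from second => "ch"
  Position 2: 'a' from first, 'h' from second => "ah"
Result: efchah

efchah


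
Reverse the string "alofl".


Input: alofl
Reading characters right to left:
  Position 4: 'l'
  Position 3: 'f'
  Position 2: 'o'
  Position 1: 'l'
  Position 0: 'a'
Reversed: lfola

lfola


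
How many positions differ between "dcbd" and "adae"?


Comparing "dcbd" and "adae" position by position:
  Position 0: 'd' vs 'a' => DIFFER
  Position 1: 'c' vs 'd' => DIFFER
  Position 2: 'b' vs 'a' => DIFFER
  Position 3: 'd' vs 'e' => DIFFER
Positions that differ: 4

4


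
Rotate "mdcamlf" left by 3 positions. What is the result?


Input: "mdcamlf", rotate left by 3
First 3 characters: "mdc"
Remaining characters: "amlf"
Concatenate remaining + first: "amlf" + "mdc" = "amlfmdc"

amlfmdc


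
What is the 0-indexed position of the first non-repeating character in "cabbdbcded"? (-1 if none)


Input: cabbdbcded
Character frequencies:
  'a': 1
  'b': 3
  'c': 2
  'd': 3
  'e': 1
Scanning left to right for freq == 1:
  Position 0 ('c'): freq=2, skip
  Position 1 ('a'): unique! => answer = 1

1


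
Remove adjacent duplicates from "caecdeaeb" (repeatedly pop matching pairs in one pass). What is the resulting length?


Input: caecdeaeb
Stack-based adjacent duplicate removal:
  Read 'c': push. Stack: c
  Read 'a': push. Stack: ca
  Read 'e': push. Stack: cae
  Read 'c': push. Stack: caec
  Read 'd': push. Stack: caecd
  Read 'e': push. Stack: caecde
  Read 'a': push. Stack: caecdea
  Read 'e': push. Stack: caecdeae
  Read 'b': push. Stack: caecdeaeb
Final stack: "caecdeaeb" (length 9)

9


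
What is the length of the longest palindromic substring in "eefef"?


Input: "eefef"
Checking substrings for palindromes:
  [1:4] "efe" (len 3) => palindrome
  [2:5] "fef" (len 3) => palindrome
  [0:2] "ee" (len 2) => palindrome
Longest palindromic substring: "efe" with length 3

3


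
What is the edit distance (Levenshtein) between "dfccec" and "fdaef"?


Computing edit distance: "dfccec" -> "fdaef"
DP table:
           f    d    a    e    f
      0    1    2    3    4    5
  d   1    1    1    2    3    4
  f   2    1    2    2    3    3
  c   3    2    2    3    3    4
  c   4    3    3    3    4    4
  e   5    4    4    4    3    4
  c   6    5    5    5    4    4
Edit distance = dp[6][5] = 4

4


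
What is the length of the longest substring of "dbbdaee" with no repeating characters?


Input: "dbbdaee"
Sliding window (track last position of each char):
  Position 0 ('d'): window [0,0] length 1 -- new best
  Position 1 ('b'): window [0,1] length 2 -- new best
  Position 2 ('b'): repeat (last at 1), move window start to 2
  Position 2 ('b'): window [2,2] length 1
  Position 3 ('d'): window [2,3] length 2
  Position 4 ('a'): window [2,4] length 3 -- new best
  Position 5 ('e'): window [2,5] length 4 -- new best
  Position 6 ('e'): repeat (last at 5), move window start to 6
  Position 6 ('e'): window [6,6] length 1
Longest substring with no repeats: "bdae" with length 4

4


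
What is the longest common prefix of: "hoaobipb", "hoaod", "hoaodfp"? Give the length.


Words: hoaobipb, hoaod, hoaodfp
  Position 0: all 'h' => match
  Position 1: all 'o' => match
  Position 2: all 'a' => match
  Position 3: all 'o' => match
  Position 4: ('b', 'd', 'd') => mismatch, stop
LCP = "hoao" (length 4)

4


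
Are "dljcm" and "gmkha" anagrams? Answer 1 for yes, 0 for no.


Strings: "dljcm", "gmkha"
Sorted first:  cdjlm
Sorted second: aghkm
Differ at position 0: 'c' vs 'a' => not anagrams

0


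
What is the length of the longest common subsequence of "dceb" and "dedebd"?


LCS of "dceb" and "dedebd"
DP table:
           d    e    d    e    b    d
      0    0    0    0    0    0    0
  d   0    1    1    1    1    1    1
  c   0    1    1    1    1    1    1
  e   0    1    2    2    2    2    2
  b   0    1    2    2    2    3    3
LCS length = dp[4][6] = 3

3


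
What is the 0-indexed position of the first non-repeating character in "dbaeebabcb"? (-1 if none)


Input: dbaeebabcb
Character frequencies:
  'a': 2
  'b': 4
  'c': 1
  'd': 1
  'e': 2
Scanning left to right for freq == 1:
  Position 0 ('d'): unique! => answer = 0

0


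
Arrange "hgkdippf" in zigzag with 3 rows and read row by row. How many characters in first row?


Zigzag "hgkdippf" into 3 rows:
Placing characters:
  'h' => row 0
  'g' => row 1
  'k' => row 2
  'd' => row 1
  'i' => row 0
  'p' => row 1
  'p' => row 2
  'f' => row 1
Rows:
  Row 0: "hi"
  Row 1: "gdpf"
  Row 2: "kp"
First row length: 2

2


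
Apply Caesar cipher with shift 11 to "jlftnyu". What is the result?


Caesar cipher: shift "jlftnyu" by 11
  'j' (pos 9) + 11 = pos 20 = 'u'
  'l' (pos 11) + 11 = pos 22 = 'w'
  'f' (pos 5) + 11 = pos 16 = 'q'
  't' (pos 19) + 11 = pos 4 = 'e'
  'n' (pos 13) + 11 = pos 24 = 'y'
  'y' (pos 24) + 11 = pos 9 = 'j'
  'u' (pos 20) + 11 = pos 5 = 'f'
Result: uwqeyjf

uwqeyjf


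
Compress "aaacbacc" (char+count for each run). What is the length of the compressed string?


Input: aaacbacc
Runs:
  'a' x 3 => "a3"
  'c' x 1 => "c1"
  'b' x 1 => "b1"
  'a' x 1 => "a1"
  'c' x 2 => "c2"
Compressed: "a3c1b1a1c2"
Compressed length: 10

10


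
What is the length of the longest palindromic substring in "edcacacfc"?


Input: "edcacacfc"
Checking substrings for palindromes:
  [2:7] "cacac" (len 5) => palindrome
  [2:5] "cac" (len 3) => palindrome
  [3:6] "aca" (len 3) => palindrome
  [4:7] "cac" (len 3) => palindrome
  [6:9] "cfc" (len 3) => palindrome
Longest palindromic substring: "cacac" with length 5

5


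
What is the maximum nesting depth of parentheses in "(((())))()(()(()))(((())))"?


Input: "(((())))()(()(()))(((())))"
Tracking depth:
  Position 0 '(': depth becomes 1
  Position 1 '(': depth becomes 2
  Position 2 '(': depth becomes 3
  Position 3 '(': depth becomes 4
  Position 4 ')': depth becomes 3
  Position 5 ')': depth becomes 2
  Position 6 ')': depth becomes 1
  Position 7 ')': depth becomes 0
  Position 8 '(': depth becomes 1
  Position 9 ')': depth becomes 0
  Position 10 '(': depth becomes 1
  Position 11 '(': depth becomes 2
  Position 12 ')': depth becomes 1
  Position 13 '(': depth becomes 2
  Position 14 '(': depth becomes 3
  Position 15 ')': depth becomes 2
  Position 16 ')': depth becomes 1
  Position 17 ')': depth becomes 0
  Position 18 '(': depth becomes 1
  Position 19 '(': depth becomes 2
  Position 20 '(': depth becomes 3
  Position 21 '(': depth becomes 4
  Position 22 ')': depth becomes 3
  Position 23 ')': depth becomes 2
  Position 24 ')': depth becomes 1
  Position 25 ')': depth becomes 0
Maximum depth reached: 4

4


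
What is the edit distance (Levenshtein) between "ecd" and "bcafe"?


Computing edit distance: "ecd" -> "bcafe"
DP table:
           b    c    a    f    e
      0    1    2    3    4    5
  e   1    1    2    3    4    4
  c   2    2    1    2    3    4
  d   3    3    2    2    3    4
Edit distance = dp[3][5] = 4

4


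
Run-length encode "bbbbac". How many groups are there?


Input: bbbbac
Scanning for consecutive runs:
  Group 1: 'b' x 4 (positions 0-3)
  Group 2: 'a' x 1 (positions 4-4)
  Group 3: 'c' x 1 (positions 5-5)
Total groups: 3

3


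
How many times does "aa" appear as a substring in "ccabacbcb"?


Searching for "aa" in "ccabacbcb"
Scanning each position:
  Position 0: "cc" => no
  Position 1: "ca" => no
  Position 2: "ab" => no
  Position 3: "ba" => no
  Position 4: "ac" => no
  Position 5: "cb" => no
  Position 6: "bc" => no
  Position 7: "cb" => no
Total occurrences: 0

0


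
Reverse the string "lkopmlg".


Input: lkopmlg
Reading characters right to left:
  Position 6: 'g'
  Position 5: 'l'
  Position 4: 'm'
  Position 3: 'p'
  Position 2: 'o'
  Position 1: 'k'
  Position 0: 'l'
Reversed: glmpokl

glmpokl


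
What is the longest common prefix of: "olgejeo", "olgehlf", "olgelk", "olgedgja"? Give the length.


Words: olgejeo, olgehlf, olgelk, olgedgja
  Position 0: all 'o' => match
  Position 1: all 'l' => match
  Position 2: all 'g' => match
  Position 3: all 'e' => match
  Position 4: ('j', 'h', 'l', 'd') => mismatch, stop
LCP = "olge" (length 4)

4


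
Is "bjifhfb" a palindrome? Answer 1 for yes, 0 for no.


Input: bjifhfb
Reversed: bfhfijb
  Compare pos 0 ('b') with pos 6 ('b'): match
  Compare pos 1 ('j') with pos 5 ('f'): MISMATCH
  Compare pos 2 ('i') with pos 4 ('h'): MISMATCH
Result: not a palindrome

0


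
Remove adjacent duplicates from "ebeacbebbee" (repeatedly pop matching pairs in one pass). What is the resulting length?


Input: ebeacbebbee
Stack-based adjacent duplicate removal:
  Read 'e': push. Stack: e
  Read 'b': push. Stack: eb
  Read 'e': push. Stack: ebe
  Read 'a': push. Stack: ebea
  Read 'c': push. Stack: ebeac
  Read 'b': push. Stack: ebeacb
  Read 'e': push. Stack: ebeacbe
  Read 'b': push. Stack: ebeacbeb
  Read 'b': matches stack top 'b' => pop. Stack: ebeacbe
  Read 'e': matches stack top 'e' => pop. Stack: ebeacb
  Read 'e': push. Stack: ebeacbe
Final stack: "ebeacbe" (length 7)

7


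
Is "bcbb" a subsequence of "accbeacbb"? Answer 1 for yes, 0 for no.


Check if "bcbb" is a subsequence of "accbeacbb"
Greedy scan:
  Position 0 ('a'): no match needed
  Position 1 ('c'): no match needed
  Position 2 ('c'): no match needed
  Position 3 ('b'): matches sub[0] = 'b'
  Position 4 ('e'): no match needed
  Position 5 ('a'): no match needed
  Position 6 ('c'): matches sub[1] = 'c'
  Position 7 ('b'): matches sub[2] = 'b'
  Position 8 ('b'): matches sub[3] = 'b'
All 4 characters matched => is a subsequence

1


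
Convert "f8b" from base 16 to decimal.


Input: "f8b" in base 16
Positional expansion:
  Digit 'f' (value 15) x 16^2 = 3840
  Digit '8' (value 8) x 16^1 = 128
  Digit 'b' (value 11) x 16^0 = 11
Sum = 3979

3979


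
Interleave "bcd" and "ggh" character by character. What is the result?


Interleaving "bcd" and "ggh":
  Position 0: 'b' from first, 'g' from second => "bg"
  Position 1: 'c' from first, 'g' from second => "cg"
  Position 2: 'd' from first, 'h' from second => "dh"
Result: bgcgdh

bgcgdh


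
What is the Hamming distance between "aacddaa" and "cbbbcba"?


Comparing "aacddaa" and "cbbbcba" position by position:
  Position 0: 'a' vs 'c' => differ
  Position 1: 'a' vs 'b' => differ
  Position 2: 'c' vs 'b' => differ
  Position 3: 'd' vs 'b' => differ
  Position 4: 'd' vs 'c' => differ
  Position 5: 'a' vs 'b' => differ
  Position 6: 'a' vs 'a' => same
Total differences (Hamming distance): 6

6


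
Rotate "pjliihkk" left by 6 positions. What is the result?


Input: "pjliihkk", rotate left by 6
First 6 characters: "pjliih"
Remaining characters: "kk"
Concatenate remaining + first: "kk" + "pjliih" = "kkpjliih"

kkpjliih


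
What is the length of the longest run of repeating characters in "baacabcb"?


Input: "baacabcb"
Scanning for longest run:
  Position 1 ('a'): new char, reset run to 1
  Position 2 ('a'): continues run of 'a', length=2
  Position 3 ('c'): new char, reset run to 1
  Position 4 ('a'): new char, reset run to 1
  Position 5 ('b'): new char, reset run to 1
  Position 6 ('c'): new char, reset run to 1
  Position 7 ('b'): new char, reset run to 1
Longest run: 'a' with length 2

2


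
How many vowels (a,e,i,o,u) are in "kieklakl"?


Input: kieklakl
Checking each character:
  'k' at position 0: consonant
  'i' at position 1: vowel (running total: 1)
  'e' at position 2: vowel (running total: 2)
  'k' at position 3: consonant
  'l' at position 4: consonant
  'a' at position 5: vowel (running total: 3)
  'k' at position 6: consonant
  'l' at position 7: consonant
Total vowels: 3

3


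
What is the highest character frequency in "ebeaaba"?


Input: ebeaaba
Character counts:
  'a': 3
  'b': 2
  'e': 2
Maximum frequency: 3

3


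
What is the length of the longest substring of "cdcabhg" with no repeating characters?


Input: "cdcabhg"
Sliding window (track last position of each char):
  Position 0 ('c'): window [0,0] length 1 -- new best
  Position 1 ('d'): window [0,1] length 2 -- new best
  Position 2 ('c'): repeat (last at 0), move window start to 1
  Position 2 ('c'): window [1,2] length 2
  Position 3 ('a'): window [1,3] length 3 -- new best
  Position 4 ('b'): window [1,4] length 4 -- new best
  Position 5 ('h'): window [1,5] length 5 -- new best
  Position 6 ('g'): window [1,6] length 6 -- new best
Longest substring with no repeats: "dcabhg" with length 6

6


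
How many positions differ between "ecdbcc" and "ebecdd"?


Comparing "ecdbcc" and "ebecdd" position by position:
  Position 0: 'e' vs 'e' => same
  Position 1: 'c' vs 'b' => DIFFER
  Position 2: 'd' vs 'e' => DIFFER
  Position 3: 'b' vs 'c' => DIFFER
  Position 4: 'c' vs 'd' => DIFFER
  Position 5: 'c' vs 'd' => DIFFER
Positions that differ: 5

5


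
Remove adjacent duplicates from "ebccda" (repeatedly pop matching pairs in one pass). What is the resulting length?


Input: ebccda
Stack-based adjacent duplicate removal:
  Read 'e': push. Stack: e
  Read 'b': push. Stack: eb
  Read 'c': push. Stack: ebc
  Read 'c': matches stack top 'c' => pop. Stack: eb
  Read 'd': push. Stack: ebd
  Read 'a': push. Stack: ebda
Final stack: "ebda" (length 4)

4


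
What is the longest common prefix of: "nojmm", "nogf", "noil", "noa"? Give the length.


Words: nojmm, nogf, noil, noa
  Position 0: all 'n' => match
  Position 1: all 'o' => match
  Position 2: ('j', 'g', 'i', 'a') => mismatch, stop
LCP = "no" (length 2)

2


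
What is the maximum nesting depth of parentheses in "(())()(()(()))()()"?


Input: "(())()(()(()))()()"
Tracking depth:
  Position 0 '(': depth becomes 1
  Position 1 '(': depth becomes 2
  Position 2 ')': depth becomes 1
  Position 3 ')': depth becomes 0
  Position 4 '(': depth becomes 1
  Position 5 ')': depth becomes 0
  Position 6 '(': depth becomes 1
  Position 7 '(': depth becomes 2
  Position 8 ')': depth becomes 1
  Position 9 '(': depth becomes 2
  Position 10 '(': depth becomes 3
  Position 11 ')': depth becomes 2
  Position 12 ')': depth becomes 1
  Position 13 ')': depth becomes 0
  Position 14 '(': depth becomes 1
  Position 15 ')': depth becomes 0
  Position 16 '(': depth becomes 1
  Position 17 ')': depth becomes 0
Maximum depth reached: 3

3


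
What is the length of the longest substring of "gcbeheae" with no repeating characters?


Input: "gcbeheae"
Sliding window (track last position of each char):
  Position 0 ('g'): window [0,0] length 1 -- new best
  Position 1 ('c'): window [0,1] length 2 -- new best
  Position 2 ('b'): window [0,2] length 3 -- new best
  Position 3 ('e'): window [0,3] length 4 -- new best
  Position 4 ('h'): window [0,4] length 5 -- new best
  Position 5 ('e'): repeat (last at 3), move window start to 4
  Position 5 ('e'): window [4,5] length 2
  Position 6 ('a'): window [4,6] length 3
  Position 7 ('e'): repeat (last at 5), move window start to 6
  Position 7 ('e'): window [6,7] length 2
Longest substring with no repeats: "gcbeh" with length 5

5


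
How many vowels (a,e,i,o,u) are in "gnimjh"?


Input: gnimjh
Checking each character:
  'g' at position 0: consonant
  'n' at position 1: consonant
  'i' at position 2: vowel (running total: 1)
  'm' at position 3: consonant
  'j' at position 4: consonant
  'h' at position 5: consonant
Total vowels: 1

1


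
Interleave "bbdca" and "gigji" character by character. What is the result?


Interleaving "bbdca" and "gigji":
  Position 0: 'b' from first, 'g' from second => "bg"
  Position 1: 'b' from first, 'i' from second => "bi"
  Position 2: 'd' from first, 'g' from second => "dg"
  Position 3: 'c' from first, 'j' from second => "cj"
  Position 4: 'a' from first, 'i' from second => "ai"
Result: bgbidgcjai

bgbidgcjai


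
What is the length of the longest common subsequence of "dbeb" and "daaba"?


LCS of "dbeb" and "daaba"
DP table:
           d    a    a    b    a
      0    0    0    0    0    0
  d   0    1    1    1    1    1
  b   0    1    1    1    2    2
  e   0    1    1    1    2    2
  b   0    1    1    1    2    2
LCS length = dp[4][5] = 2

2


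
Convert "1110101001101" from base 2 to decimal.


Input: "1110101001101" in base 2
Positional expansion:
  Digit '1' (value 1) x 2^12 = 4096
  Digit '1' (value 1) x 2^11 = 2048
  Digit '1' (value 1) x 2^10 = 1024
  Digit '0' (value 0) x 2^9 = 0
  Digit '1' (value 1) x 2^8 = 256
  Digit '0' (value 0) x 2^7 = 0
  Digit '1' (value 1) x 2^6 = 64
  Digit '0' (value 0) x 2^5 = 0
  Digit '0' (value 0) x 2^4 = 0
  Digit '1' (value 1) x 2^3 = 8
  Digit '1' (value 1) x 2^2 = 4
  Digit '0' (value 0) x 2^1 = 0
  Digit '1' (value 1) x 2^0 = 1
Sum = 7501

7501


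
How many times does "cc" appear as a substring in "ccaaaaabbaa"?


Searching for "cc" in "ccaaaaabbaa"
Scanning each position:
  Position 0: "cc" => MATCH
  Position 1: "ca" => no
  Position 2: "aa" => no
  Position 3: "aa" => no
  Position 4: "aa" => no
  Position 5: "aa" => no
  Position 6: "ab" => no
  Position 7: "bb" => no
  Position 8: "ba" => no
  Position 9: "aa" => no
Total occurrences: 1

1


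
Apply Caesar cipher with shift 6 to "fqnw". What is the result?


Caesar cipher: shift "fqnw" by 6
  'f' (pos 5) + 6 = pos 11 = 'l'
  'q' (pos 16) + 6 = pos 22 = 'w'
  'n' (pos 13) + 6 = pos 19 = 't'
  'w' (pos 22) + 6 = pos 2 = 'c'
Result: lwtc

lwtc


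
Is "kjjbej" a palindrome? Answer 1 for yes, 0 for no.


Input: kjjbej
Reversed: jebjjk
  Compare pos 0 ('k') with pos 5 ('j'): MISMATCH
  Compare pos 1 ('j') with pos 4 ('e'): MISMATCH
  Compare pos 2 ('j') with pos 3 ('b'): MISMATCH
Result: not a palindrome

0


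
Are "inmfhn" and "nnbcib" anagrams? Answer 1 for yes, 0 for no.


Strings: "inmfhn", "nnbcib"
Sorted first:  fhimnn
Sorted second: bbcinn
Differ at position 0: 'f' vs 'b' => not anagrams

0


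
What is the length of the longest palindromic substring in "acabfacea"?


Input: "acabfacea"
Checking substrings for palindromes:
  [0:3] "aca" (len 3) => palindrome
Longest palindromic substring: "aca" with length 3

3


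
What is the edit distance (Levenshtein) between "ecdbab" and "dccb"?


Computing edit distance: "ecdbab" -> "dccb"
DP table:
           d    c    c    b
      0    1    2    3    4
  e   1    1    2    3    4
  c   2    2    1    2    3
  d   3    2    2    2    3
  b   4    3    3    3    2
  a   5    4    4    4    3
  b   6    5    5    5    4
Edit distance = dp[6][4] = 4

4


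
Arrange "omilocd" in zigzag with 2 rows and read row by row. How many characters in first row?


Zigzag "omilocd" into 2 rows:
Placing characters:
  'o' => row 0
  'm' => row 1
  'i' => row 0
  'l' => row 1
  'o' => row 0
  'c' => row 1
  'd' => row 0
Rows:
  Row 0: "oiod"
  Row 1: "mlc"
First row length: 4

4


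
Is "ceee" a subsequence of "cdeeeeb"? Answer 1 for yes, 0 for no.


Check if "ceee" is a subsequence of "cdeeeeb"
Greedy scan:
  Position 0 ('c'): matches sub[0] = 'c'
  Position 1 ('d'): no match needed
  Position 2 ('e'): matches sub[1] = 'e'
  Position 3 ('e'): matches sub[2] = 'e'
  Position 4 ('e'): matches sub[3] = 'e'
  Position 5 ('e'): no match needed
  Position 6 ('b'): no match needed
All 4 characters matched => is a subsequence

1


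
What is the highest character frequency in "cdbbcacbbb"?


Input: cdbbcacbbb
Character counts:
  'a': 1
  'b': 5
  'c': 3
  'd': 1
Maximum frequency: 5

5


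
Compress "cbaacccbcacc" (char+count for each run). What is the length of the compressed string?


Input: cbaacccbcacc
Runs:
  'c' x 1 => "c1"
  'b' x 1 => "b1"
  'a' x 2 => "a2"
  'c' x 3 => "c3"
  'b' x 1 => "b1"
  'c' x 1 => "c1"
  'a' x 1 => "a1"
  'c' x 2 => "c2"
Compressed: "c1b1a2c3b1c1a1c2"
Compressed length: 16

16


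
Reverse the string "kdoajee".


Input: kdoajee
Reading characters right to left:
  Position 6: 'e'
  Position 5: 'e'
  Position 4: 'j'
  Position 3: 'a'
  Position 2: 'o'
  Position 1: 'd'
  Position 0: 'k'
Reversed: eejaodk

eejaodk


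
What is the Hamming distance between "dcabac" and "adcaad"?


Comparing "dcabac" and "adcaad" position by position:
  Position 0: 'd' vs 'a' => differ
  Position 1: 'c' vs 'd' => differ
  Position 2: 'a' vs 'c' => differ
  Position 3: 'b' vs 'a' => differ
  Position 4: 'a' vs 'a' => same
  Position 5: 'c' vs 'd' => differ
Total differences (Hamming distance): 5

5


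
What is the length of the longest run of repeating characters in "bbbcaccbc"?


Input: "bbbcaccbc"
Scanning for longest run:
  Position 1 ('b'): continues run of 'b', length=2
  Position 2 ('b'): continues run of 'b', length=3
  Position 3 ('c'): new char, reset run to 1
  Position 4 ('a'): new char, reset run to 1
  Position 5 ('c'): new char, reset run to 1
  Position 6 ('c'): continues run of 'c', length=2
  Position 7 ('b'): new char, reset run to 1
  Position 8 ('c'): new char, reset run to 1
Longest run: 'b' with length 3

3


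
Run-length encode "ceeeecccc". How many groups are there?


Input: ceeeecccc
Scanning for consecutive runs:
  Group 1: 'c' x 1 (positions 0-0)
  Group 2: 'e' x 4 (positions 1-4)
  Group 3: 'c' x 4 (positions 5-8)
Total groups: 3

3


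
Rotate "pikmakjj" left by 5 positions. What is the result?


Input: "pikmakjj", rotate left by 5
First 5 characters: "pikma"
Remaining characters: "kjj"
Concatenate remaining + first: "kjj" + "pikma" = "kjjpikma"

kjjpikma


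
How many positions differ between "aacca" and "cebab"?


Comparing "aacca" and "cebab" position by position:
  Position 0: 'a' vs 'c' => DIFFER
  Position 1: 'a' vs 'e' => DIFFER
  Position 2: 'c' vs 'b' => DIFFER
  Position 3: 'c' vs 'a' => DIFFER
  Position 4: 'a' vs 'b' => DIFFER
Positions that differ: 5

5


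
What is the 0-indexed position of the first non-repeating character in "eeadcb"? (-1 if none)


Input: eeadcb
Character frequencies:
  'a': 1
  'b': 1
  'c': 1
  'd': 1
  'e': 2
Scanning left to right for freq == 1:
  Position 0 ('e'): freq=2, skip
  Position 1 ('e'): freq=2, skip
  Position 2 ('a'): unique! => answer = 2

2


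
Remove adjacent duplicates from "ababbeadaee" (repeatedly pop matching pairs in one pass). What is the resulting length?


Input: ababbeadaee
Stack-based adjacent duplicate removal:
  Read 'a': push. Stack: a
  Read 'b': push. Stack: ab
  Read 'a': push. Stack: aba
  Read 'b': push. Stack: abab
  Read 'b': matches stack top 'b' => pop. Stack: aba
  Read 'e': push. Stack: abae
  Read 'a': push. Stack: abaea
  Read 'd': push. Stack: abaead
  Read 'a': push. Stack: abaeada
  Read 'e': push. Stack: abaeadae
  Read 'e': matches stack top 'e' => pop. Stack: abaeada
Final stack: "abaeada" (length 7)

7


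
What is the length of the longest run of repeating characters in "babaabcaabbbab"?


Input: "babaabcaabbbab"
Scanning for longest run:
  Position 1 ('a'): new char, reset run to 1
  Position 2 ('b'): new char, reset run to 1
  Position 3 ('a'): new char, reset run to 1
  Position 4 ('a'): continues run of 'a', length=2
  Position 5 ('b'): new char, reset run to 1
  Position 6 ('c'): new char, reset run to 1
  Position 7 ('a'): new char, reset run to 1
  Position 8 ('a'): continues run of 'a', length=2
  Position 9 ('b'): new char, reset run to 1
  Position 10 ('b'): continues run of 'b', length=2
  Position 11 ('b'): continues run of 'b', length=3
  Position 12 ('a'): new char, reset run to 1
  Position 13 ('b'): new char, reset run to 1
Longest run: 'b' with length 3

3


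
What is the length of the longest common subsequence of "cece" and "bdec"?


LCS of "cece" and "bdec"
DP table:
           b    d    e    c
      0    0    0    0    0
  c   0    0    0    0    1
  e   0    0    0    1    1
  c   0    0    0    1    2
  e   0    0    0    1    2
LCS length = dp[4][4] = 2

2
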